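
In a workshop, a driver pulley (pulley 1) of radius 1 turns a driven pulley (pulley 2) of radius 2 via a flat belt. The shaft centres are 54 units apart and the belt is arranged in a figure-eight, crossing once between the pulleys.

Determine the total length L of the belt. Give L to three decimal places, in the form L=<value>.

crossed belt: β = asin((r1+r2)/C) = asin(3/54) = 3.1847°
wrap1 = wrap2 = π + 2β = 186.3695°
tangent length = C·cosβ = 53.9166
L = (r1+r2)·wrap + 2·C·cosβ = 3·3.2528 + 2·53.9166 = 117.5915

L=117.591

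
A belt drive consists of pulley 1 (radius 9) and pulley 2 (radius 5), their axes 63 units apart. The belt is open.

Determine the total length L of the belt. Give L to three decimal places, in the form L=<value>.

L=170.236

open belt: β = asin((r2−r1)/C) = asin(-4/63) = -3.6403°
wrap1 = π − 2β = 187.2806°
wrap2 = π + 2β = 172.7194°
tangent length = C·cosβ = 62.8729
L = r1·wrap1 + r2·wrap2 + 2·C·cosβ = 9·3.2687 + 5·3.0145 + 2·62.8729 = 170.2364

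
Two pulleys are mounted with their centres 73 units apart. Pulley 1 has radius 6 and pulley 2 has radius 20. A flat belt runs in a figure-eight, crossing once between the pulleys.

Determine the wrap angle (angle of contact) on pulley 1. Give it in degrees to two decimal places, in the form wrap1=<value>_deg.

crossed belt: β = asin((r1+r2)/C) = asin(26/73) = 20.8648°
wrap1 = wrap2 = π + 2β = 221.7296°

wrap1=221.73_deg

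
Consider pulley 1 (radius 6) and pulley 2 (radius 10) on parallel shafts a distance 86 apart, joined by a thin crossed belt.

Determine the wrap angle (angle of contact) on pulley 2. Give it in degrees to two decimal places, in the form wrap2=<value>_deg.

crossed belt: β = asin((r1+r2)/C) = asin(16/86) = 10.7222°
wrap1 = wrap2 = π + 2β = 201.4443°

wrap2=201.44_deg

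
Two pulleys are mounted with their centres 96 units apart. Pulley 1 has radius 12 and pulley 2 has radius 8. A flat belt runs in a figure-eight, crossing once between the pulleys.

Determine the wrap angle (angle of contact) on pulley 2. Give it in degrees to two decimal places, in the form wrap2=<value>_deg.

wrap2=204.05_deg

crossed belt: β = asin((r1+r2)/C) = asin(20/96) = 12.0247°
wrap1 = wrap2 = π + 2β = 204.0494°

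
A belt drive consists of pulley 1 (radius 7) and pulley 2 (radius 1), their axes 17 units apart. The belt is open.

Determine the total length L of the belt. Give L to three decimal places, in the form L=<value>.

open belt: β = asin((r2−r1)/C) = asin(-6/17) = -20.6673°
wrap1 = π − 2β = 221.3346°
wrap2 = π + 2β = 138.6654°
tangent length = C·cosβ = 15.9060
L = r1·wrap1 + r2·wrap2 + 2·C·cosβ = 7·3.8630 + 1·2.4202 + 2·15.9060 = 61.2732

L=61.273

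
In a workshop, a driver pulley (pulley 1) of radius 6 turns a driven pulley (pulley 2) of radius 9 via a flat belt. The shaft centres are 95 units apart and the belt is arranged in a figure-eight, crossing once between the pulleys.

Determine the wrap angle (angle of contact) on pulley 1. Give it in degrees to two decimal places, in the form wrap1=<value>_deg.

crossed belt: β = asin((r1+r2)/C) = asin(15/95) = 9.0847°
wrap1 = wrap2 = π + 2β = 198.1694°

wrap1=198.17_deg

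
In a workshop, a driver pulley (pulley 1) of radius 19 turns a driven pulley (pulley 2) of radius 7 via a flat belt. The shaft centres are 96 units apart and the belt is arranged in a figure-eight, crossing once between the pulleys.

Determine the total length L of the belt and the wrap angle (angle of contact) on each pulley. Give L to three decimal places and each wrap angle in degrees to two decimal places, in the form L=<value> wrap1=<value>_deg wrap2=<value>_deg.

L=280.767 wrap1=211.43_deg wrap2=211.43_deg

crossed belt: β = asin((r1+r2)/C) = asin(26/96) = 15.7139°
wrap1 = wrap2 = π + 2β = 211.4277°
tangent length = C·cosβ = 92.4121
L = (r1+r2)·wrap + 2·C·cosβ = 26·3.6901 + 2·92.4121 = 280.7671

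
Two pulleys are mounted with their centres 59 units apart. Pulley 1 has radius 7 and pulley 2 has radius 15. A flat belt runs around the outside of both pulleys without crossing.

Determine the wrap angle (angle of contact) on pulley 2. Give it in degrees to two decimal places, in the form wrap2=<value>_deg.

wrap2=195.59_deg

open belt: β = asin((r2−r1)/C) = asin(8/59) = 7.7929°
wrap1 = π − 2β = 164.4142°
wrap2 = π + 2β = 195.5858°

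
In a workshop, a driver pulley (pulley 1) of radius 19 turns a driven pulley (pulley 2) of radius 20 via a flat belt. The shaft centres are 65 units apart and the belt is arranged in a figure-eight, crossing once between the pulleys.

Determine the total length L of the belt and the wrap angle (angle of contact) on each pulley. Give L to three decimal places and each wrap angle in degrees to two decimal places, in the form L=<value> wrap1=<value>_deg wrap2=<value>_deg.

L=276.715 wrap1=253.74_deg wrap2=253.74_deg

crossed belt: β = asin((r1+r2)/C) = asin(39/65) = 36.8699°
wrap1 = wrap2 = π + 2β = 253.7398°
tangent length = C·cosβ = 52.0000
L = (r1+r2)·wrap + 2·C·cosβ = 39·4.4286 + 2·52.0000 = 276.7152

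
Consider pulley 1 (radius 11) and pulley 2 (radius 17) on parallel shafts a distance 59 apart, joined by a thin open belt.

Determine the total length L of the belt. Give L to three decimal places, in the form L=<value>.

open belt: β = asin((r2−r1)/C) = asin(6/59) = 5.8368°
wrap1 = π − 2β = 168.3264°
wrap2 = π + 2β = 191.6736°
tangent length = C·cosβ = 58.6941
L = r1·wrap1 + r2·wrap2 + 2·C·cosβ = 11·2.9379 + 17·3.3453 + 2·58.6941 = 206.5753

L=206.575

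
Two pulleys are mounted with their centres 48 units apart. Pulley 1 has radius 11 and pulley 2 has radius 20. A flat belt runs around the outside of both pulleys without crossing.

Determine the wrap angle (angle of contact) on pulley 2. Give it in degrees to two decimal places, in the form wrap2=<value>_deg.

wrap2=201.61_deg

open belt: β = asin((r2−r1)/C) = asin(9/48) = 10.8069°
wrap1 = π − 2β = 158.3862°
wrap2 = π + 2β = 201.6138°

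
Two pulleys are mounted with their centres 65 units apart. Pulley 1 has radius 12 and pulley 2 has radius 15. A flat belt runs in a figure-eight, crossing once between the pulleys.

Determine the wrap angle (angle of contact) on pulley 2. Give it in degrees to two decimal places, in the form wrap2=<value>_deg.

crossed belt: β = asin((r1+r2)/C) = asin(27/65) = 24.5435°
wrap1 = wrap2 = π + 2β = 229.0871°

wrap2=229.09_deg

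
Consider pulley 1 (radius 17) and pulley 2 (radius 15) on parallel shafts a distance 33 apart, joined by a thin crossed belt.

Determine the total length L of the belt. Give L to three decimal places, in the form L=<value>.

crossed belt: β = asin((r1+r2)/C) = asin(32/33) = 75.8589°
wrap1 = wrap2 = π + 2β = 331.7178°
tangent length = C·cosβ = 8.0623
L = (r1+r2)·wrap + 2·C·cosβ = 32·5.7896 + 2·8.0623 = 201.3907

L=201.391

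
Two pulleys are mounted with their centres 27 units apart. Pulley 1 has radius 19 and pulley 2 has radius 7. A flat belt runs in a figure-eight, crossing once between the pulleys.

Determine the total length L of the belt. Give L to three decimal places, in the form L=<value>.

crossed belt: β = asin((r1+r2)/C) = asin(26/27) = 74.3575°
wrap1 = wrap2 = π + 2β = 328.7151°
tangent length = C·cosβ = 7.2801
L = (r1+r2)·wrap + 2·C·cosβ = 26·5.7372 + 2·7.2801 = 163.7264

L=163.726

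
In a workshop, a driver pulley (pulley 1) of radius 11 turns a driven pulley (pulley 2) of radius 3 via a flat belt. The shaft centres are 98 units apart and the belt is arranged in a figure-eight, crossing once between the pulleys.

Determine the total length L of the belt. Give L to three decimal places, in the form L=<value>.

L=241.986

crossed belt: β = asin((r1+r2)/C) = asin(14/98) = 8.2132°
wrap1 = wrap2 = π + 2β = 196.4264°
tangent length = C·cosβ = 96.9948
L = (r1+r2)·wrap + 2·C·cosβ = 14·3.4283 + 2·96.9948 = 241.9857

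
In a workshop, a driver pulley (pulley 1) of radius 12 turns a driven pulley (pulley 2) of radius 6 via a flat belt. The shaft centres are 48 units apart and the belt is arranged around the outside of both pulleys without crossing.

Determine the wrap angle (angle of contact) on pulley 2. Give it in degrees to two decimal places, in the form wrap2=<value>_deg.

wrap2=165.64_deg

open belt: β = asin((r2−r1)/C) = asin(-6/48) = -7.1808°
wrap1 = π − 2β = 194.3615°
wrap2 = π + 2β = 165.6385°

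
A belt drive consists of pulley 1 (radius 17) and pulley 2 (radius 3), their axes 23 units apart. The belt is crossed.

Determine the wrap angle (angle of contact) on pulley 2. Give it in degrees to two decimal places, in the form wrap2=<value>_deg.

crossed belt: β = asin((r1+r2)/C) = asin(20/23) = 60.4082°
wrap1 = wrap2 = π + 2β = 300.8163°

wrap2=300.82_deg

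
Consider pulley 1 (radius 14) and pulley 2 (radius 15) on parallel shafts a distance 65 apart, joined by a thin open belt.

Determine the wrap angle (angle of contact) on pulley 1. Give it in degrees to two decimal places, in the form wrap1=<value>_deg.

open belt: β = asin((r2−r1)/C) = asin(1/65) = 0.8815°
wrap1 = π − 2β = 178.2370°
wrap2 = π + 2β = 181.7630°

wrap1=178.24_deg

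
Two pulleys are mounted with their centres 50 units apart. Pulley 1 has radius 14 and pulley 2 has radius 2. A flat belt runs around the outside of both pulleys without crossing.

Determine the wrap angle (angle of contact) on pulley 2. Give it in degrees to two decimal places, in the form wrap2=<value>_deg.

wrap2=152.23_deg

open belt: β = asin((r2−r1)/C) = asin(-12/50) = -13.8865°
wrap1 = π − 2β = 207.7731°
wrap2 = π + 2β = 152.2269°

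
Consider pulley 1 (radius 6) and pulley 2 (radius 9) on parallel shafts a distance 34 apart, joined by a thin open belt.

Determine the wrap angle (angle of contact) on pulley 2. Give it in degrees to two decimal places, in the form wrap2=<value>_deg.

open belt: β = asin((r2−r1)/C) = asin(3/34) = 5.0621°
wrap1 = π − 2β = 169.8758°
wrap2 = π + 2β = 190.1242°

wrap2=190.12_deg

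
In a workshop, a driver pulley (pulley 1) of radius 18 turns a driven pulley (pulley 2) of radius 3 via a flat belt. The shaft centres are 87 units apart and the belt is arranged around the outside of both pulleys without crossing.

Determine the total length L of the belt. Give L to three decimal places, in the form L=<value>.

L=242.566

open belt: β = asin((r2−r1)/C) = asin(-15/87) = -9.9282°
wrap1 = π − 2β = 199.8564°
wrap2 = π + 2β = 160.1436°
tangent length = C·cosβ = 85.6971
L = r1·wrap1 + r2·wrap2 + 2·C·cosβ = 18·3.4882 + 3·2.7950 + 2·85.6971 = 242.5661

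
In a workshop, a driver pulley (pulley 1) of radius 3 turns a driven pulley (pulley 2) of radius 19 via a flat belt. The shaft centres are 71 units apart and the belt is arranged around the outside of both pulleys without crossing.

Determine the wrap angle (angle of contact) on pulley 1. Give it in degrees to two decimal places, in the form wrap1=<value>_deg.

wrap1=153.95_deg

open belt: β = asin((r2−r1)/C) = asin(16/71) = 13.0236°
wrap1 = π − 2β = 153.9528°
wrap2 = π + 2β = 206.0472°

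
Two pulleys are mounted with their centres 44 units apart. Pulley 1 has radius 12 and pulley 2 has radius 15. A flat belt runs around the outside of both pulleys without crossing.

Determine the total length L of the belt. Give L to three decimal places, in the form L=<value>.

open belt: β = asin((r2−r1)/C) = asin(3/44) = 3.9096°
wrap1 = π − 2β = 172.1809°
wrap2 = π + 2β = 187.8191°
tangent length = C·cosβ = 43.8976
L = r1·wrap1 + r2·wrap2 + 2·C·cosβ = 12·3.0051 + 15·3.2781 + 2·43.8976 = 173.0276

L=173.028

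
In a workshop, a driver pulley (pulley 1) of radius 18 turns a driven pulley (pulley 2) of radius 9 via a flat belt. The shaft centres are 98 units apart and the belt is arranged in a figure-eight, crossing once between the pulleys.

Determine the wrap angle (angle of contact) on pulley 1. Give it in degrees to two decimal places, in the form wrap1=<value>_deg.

crossed belt: β = asin((r1+r2)/C) = asin(27/98) = 15.9924°
wrap1 = wrap2 = π + 2β = 211.9848°

wrap1=211.98_deg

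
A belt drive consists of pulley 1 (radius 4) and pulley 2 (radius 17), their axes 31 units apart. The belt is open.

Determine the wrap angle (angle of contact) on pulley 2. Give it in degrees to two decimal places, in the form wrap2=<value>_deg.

open belt: β = asin((r2−r1)/C) = asin(13/31) = 24.7939°
wrap1 = π − 2β = 130.4123°
wrap2 = π + 2β = 229.5877°

wrap2=229.59_deg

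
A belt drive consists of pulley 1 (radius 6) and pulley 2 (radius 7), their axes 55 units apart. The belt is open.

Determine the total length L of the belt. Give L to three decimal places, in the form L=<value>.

open belt: β = asin((r2−r1)/C) = asin(1/55) = 1.0418°
wrap1 = π − 2β = 177.9164°
wrap2 = π + 2β = 182.0836°
tangent length = C·cosβ = 54.9909
L = r1·wrap1 + r2·wrap2 + 2·C·cosβ = 6·3.1052 + 7·3.1780 + 2·54.9909 = 150.8589

L=150.859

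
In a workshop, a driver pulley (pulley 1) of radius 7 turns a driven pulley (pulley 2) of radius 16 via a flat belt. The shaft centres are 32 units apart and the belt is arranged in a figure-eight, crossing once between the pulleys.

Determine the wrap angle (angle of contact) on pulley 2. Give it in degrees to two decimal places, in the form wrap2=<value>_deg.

crossed belt: β = asin((r1+r2)/C) = asin(23/32) = 45.9514°
wrap1 = wrap2 = π + 2β = 271.9027°

wrap2=271.90_deg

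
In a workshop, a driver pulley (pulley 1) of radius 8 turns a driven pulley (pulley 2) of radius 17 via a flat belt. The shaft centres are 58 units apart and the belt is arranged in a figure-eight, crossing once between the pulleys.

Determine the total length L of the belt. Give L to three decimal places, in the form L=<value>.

L=205.493

crossed belt: β = asin((r1+r2)/C) = asin(25/58) = 25.5332°
wrap1 = wrap2 = π + 2β = 231.0665°
tangent length = C·cosβ = 52.3355
L = (r1+r2)·wrap + 2·C·cosβ = 25·4.0329 + 2·52.3355 = 205.4927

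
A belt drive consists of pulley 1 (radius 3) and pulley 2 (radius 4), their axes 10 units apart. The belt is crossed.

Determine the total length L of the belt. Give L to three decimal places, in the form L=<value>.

L=47.130

crossed belt: β = asin((r1+r2)/C) = asin(7/10) = 44.4270°
wrap1 = wrap2 = π + 2β = 268.8540°
tangent length = C·cosβ = 7.1414
L = (r1+r2)·wrap + 2·C·cosβ = 7·4.6924 + 2·7.1414 = 47.1296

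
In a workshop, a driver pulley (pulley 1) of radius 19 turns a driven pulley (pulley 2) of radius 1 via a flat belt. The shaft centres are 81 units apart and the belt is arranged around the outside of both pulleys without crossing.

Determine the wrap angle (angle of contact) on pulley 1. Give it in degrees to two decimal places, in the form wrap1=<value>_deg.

wrap1=205.68_deg

open belt: β = asin((r2−r1)/C) = asin(-18/81) = -12.8396°
wrap1 = π − 2β = 205.6792°
wrap2 = π + 2β = 154.3208°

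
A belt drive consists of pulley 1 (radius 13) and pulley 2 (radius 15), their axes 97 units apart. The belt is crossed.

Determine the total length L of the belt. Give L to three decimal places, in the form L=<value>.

crossed belt: β = asin((r1+r2)/C) = asin(28/97) = 16.7777°
wrap1 = wrap2 = π + 2β = 213.5555°
tangent length = C·cosβ = 92.8709
L = (r1+r2)·wrap + 2·C·cosβ = 28·3.7272 + 2·92.8709 = 290.1046

L=290.105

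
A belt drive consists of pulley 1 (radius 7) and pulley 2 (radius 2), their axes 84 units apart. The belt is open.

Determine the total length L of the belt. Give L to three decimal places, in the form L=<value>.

L=196.572

open belt: β = asin((r2−r1)/C) = asin(-5/84) = -3.4125°
wrap1 = π − 2β = 186.8250°
wrap2 = π + 2β = 173.1750°
tangent length = C·cosβ = 83.8511
L = r1·wrap1 + r2·wrap2 + 2·C·cosβ = 7·3.2607 + 2·3.0225 + 2·83.8511 = 196.5720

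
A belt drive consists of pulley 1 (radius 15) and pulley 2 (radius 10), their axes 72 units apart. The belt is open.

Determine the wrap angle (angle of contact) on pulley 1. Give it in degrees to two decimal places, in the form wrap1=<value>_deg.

wrap1=187.96_deg

open belt: β = asin((r2−r1)/C) = asin(-5/72) = -3.9821°
wrap1 = π − 2β = 187.9642°
wrap2 = π + 2β = 172.0358°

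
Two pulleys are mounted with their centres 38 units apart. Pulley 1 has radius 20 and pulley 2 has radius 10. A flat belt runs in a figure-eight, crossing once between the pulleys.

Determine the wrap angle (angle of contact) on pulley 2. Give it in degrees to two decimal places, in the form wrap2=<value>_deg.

crossed belt: β = asin((r1+r2)/C) = asin(30/38) = 52.1364°
wrap1 = wrap2 = π + 2β = 284.2727°

wrap2=284.27_deg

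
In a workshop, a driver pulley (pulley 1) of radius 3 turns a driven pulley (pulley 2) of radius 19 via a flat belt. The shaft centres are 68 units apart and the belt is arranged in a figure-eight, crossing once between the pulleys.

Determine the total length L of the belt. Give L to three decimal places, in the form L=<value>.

crossed belt: β = asin((r1+r2)/C) = asin(22/68) = 18.8765°
wrap1 = wrap2 = π + 2β = 217.7530°
tangent length = C·cosβ = 64.3428
L = (r1+r2)·wrap + 2·C·cosβ = 22·3.8005 + 2·64.3428 = 212.2968

L=212.297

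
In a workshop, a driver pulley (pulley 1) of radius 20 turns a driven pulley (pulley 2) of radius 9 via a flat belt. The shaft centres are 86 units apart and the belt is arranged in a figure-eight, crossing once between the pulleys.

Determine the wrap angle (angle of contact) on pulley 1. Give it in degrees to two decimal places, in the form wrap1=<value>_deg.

wrap1=219.41_deg

crossed belt: β = asin((r1+r2)/C) = asin(29/86) = 19.7069°
wrap1 = wrap2 = π + 2β = 219.4139°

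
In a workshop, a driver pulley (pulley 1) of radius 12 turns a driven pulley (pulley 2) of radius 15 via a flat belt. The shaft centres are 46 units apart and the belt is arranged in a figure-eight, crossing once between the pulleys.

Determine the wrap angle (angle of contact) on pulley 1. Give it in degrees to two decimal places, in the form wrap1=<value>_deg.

crossed belt: β = asin((r1+r2)/C) = asin(27/46) = 35.9413°
wrap1 = wrap2 = π + 2β = 251.8827°

wrap1=251.88_deg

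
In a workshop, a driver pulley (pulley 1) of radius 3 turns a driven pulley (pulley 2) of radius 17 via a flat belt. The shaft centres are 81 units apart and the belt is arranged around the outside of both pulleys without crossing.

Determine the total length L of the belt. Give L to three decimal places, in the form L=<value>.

open belt: β = asin((r2−r1)/C) = asin(14/81) = 9.9530°
wrap1 = π − 2β = 160.0941°
wrap2 = π + 2β = 199.9059°
tangent length = C·cosβ = 79.7810
L = r1·wrap1 + r2·wrap2 + 2·C·cosβ = 3·2.7942 + 17·3.4890 + 2·79.7810 = 227.2577

L=227.258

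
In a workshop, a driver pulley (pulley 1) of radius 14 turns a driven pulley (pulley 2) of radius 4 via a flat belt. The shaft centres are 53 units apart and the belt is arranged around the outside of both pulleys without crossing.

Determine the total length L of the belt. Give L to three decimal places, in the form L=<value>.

L=164.441

open belt: β = asin((r2−r1)/C) = asin(-10/53) = -10.8757°
wrap1 = π − 2β = 201.7514°
wrap2 = π + 2β = 158.2486°
tangent length = C·cosβ = 52.0481
L = r1·wrap1 + r2·wrap2 + 2·C·cosβ = 14·3.5212 + 4·2.7620 + 2·52.0481 = 164.4411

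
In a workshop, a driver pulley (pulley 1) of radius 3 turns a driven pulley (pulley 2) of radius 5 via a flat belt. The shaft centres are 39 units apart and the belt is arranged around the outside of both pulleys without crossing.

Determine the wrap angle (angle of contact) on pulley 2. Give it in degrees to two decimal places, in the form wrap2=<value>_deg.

wrap2=185.88_deg

open belt: β = asin((r2−r1)/C) = asin(2/39) = 2.9395°
wrap1 = π − 2β = 174.1209°
wrap2 = π + 2β = 185.8791°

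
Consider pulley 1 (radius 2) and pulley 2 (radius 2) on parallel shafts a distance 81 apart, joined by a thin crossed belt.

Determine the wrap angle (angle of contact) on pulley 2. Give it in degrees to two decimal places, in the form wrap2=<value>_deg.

wrap2=185.66_deg

crossed belt: β = asin((r1+r2)/C) = asin(4/81) = 2.8306°
wrap1 = wrap2 = π + 2β = 185.6611°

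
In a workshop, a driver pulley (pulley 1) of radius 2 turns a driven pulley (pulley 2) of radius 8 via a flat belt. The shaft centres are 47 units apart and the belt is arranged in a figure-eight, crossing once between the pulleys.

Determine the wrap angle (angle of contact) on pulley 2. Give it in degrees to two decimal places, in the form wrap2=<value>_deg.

crossed belt: β = asin((r1+r2)/C) = asin(10/47) = 12.2845°
wrap1 = wrap2 = π + 2β = 204.5690°

wrap2=204.57_deg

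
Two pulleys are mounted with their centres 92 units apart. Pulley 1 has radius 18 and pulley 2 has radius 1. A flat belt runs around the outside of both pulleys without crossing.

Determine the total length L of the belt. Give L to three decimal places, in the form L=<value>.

L=246.841

open belt: β = asin((r2−r1)/C) = asin(-17/92) = -10.6485°
wrap1 = π − 2β = 201.2969°
wrap2 = π + 2β = 158.7031°
tangent length = C·cosβ = 90.4157
L = r1·wrap1 + r2·wrap2 + 2·C·cosβ = 18·3.5133 + 1·2.7699 + 2·90.4157 = 246.8406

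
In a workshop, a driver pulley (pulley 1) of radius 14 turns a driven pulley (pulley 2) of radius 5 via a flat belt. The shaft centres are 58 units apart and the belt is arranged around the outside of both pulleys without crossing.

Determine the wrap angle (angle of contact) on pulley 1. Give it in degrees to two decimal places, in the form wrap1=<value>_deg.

open belt: β = asin((r2−r1)/C) = asin(-9/58) = -8.9268°
wrap1 = π − 2β = 197.8536°
wrap2 = π + 2β = 162.1464°

wrap1=197.85_deg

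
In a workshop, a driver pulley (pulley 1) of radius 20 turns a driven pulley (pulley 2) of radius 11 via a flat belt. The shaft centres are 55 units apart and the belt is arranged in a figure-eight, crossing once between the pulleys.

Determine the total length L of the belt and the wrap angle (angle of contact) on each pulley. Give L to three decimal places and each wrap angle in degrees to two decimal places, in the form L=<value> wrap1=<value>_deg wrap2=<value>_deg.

L=225.376 wrap1=248.62_deg wrap2=248.62_deg

crossed belt: β = asin((r1+r2)/C) = asin(31/55) = 34.3077°
wrap1 = wrap2 = π + 2β = 248.6153°
tangent length = C·cosβ = 45.4313
L = (r1+r2)·wrap + 2·C·cosβ = 31·4.3392 + 2·45.4313 = 225.3764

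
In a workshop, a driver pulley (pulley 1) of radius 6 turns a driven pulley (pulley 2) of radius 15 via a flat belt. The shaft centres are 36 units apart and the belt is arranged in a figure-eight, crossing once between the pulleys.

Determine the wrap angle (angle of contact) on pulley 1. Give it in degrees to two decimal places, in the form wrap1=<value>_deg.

wrap1=251.37_deg

crossed belt: β = asin((r1+r2)/C) = asin(21/36) = 35.6853°
wrap1 = wrap2 = π + 2β = 251.3707°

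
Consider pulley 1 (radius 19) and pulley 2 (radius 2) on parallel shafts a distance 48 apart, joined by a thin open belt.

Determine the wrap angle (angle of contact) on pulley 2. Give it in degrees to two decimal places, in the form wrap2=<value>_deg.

wrap2=138.52_deg

open belt: β = asin((r2−r1)/C) = asin(-17/48) = -20.7424°
wrap1 = π − 2β = 221.4848°
wrap2 = π + 2β = 138.5152°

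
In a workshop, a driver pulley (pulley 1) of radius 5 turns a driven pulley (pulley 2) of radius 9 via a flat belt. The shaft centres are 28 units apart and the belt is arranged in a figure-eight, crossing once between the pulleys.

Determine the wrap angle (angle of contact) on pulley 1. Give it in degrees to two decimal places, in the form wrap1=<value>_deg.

wrap1=240.00_deg

crossed belt: β = asin((r1+r2)/C) = asin(14/28) = 30.0000°
wrap1 = wrap2 = π + 2β = 240.0000°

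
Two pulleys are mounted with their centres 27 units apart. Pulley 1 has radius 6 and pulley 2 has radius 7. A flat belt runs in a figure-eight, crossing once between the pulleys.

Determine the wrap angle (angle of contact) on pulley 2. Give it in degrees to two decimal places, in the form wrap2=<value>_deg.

wrap2=237.56_deg

crossed belt: β = asin((r1+r2)/C) = asin(13/27) = 28.7822°
wrap1 = wrap2 = π + 2β = 237.5644°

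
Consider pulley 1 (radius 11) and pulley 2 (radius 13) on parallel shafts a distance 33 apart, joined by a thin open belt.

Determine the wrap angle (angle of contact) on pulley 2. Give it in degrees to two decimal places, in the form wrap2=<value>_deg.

wrap2=186.95_deg

open belt: β = asin((r2−r1)/C) = asin(2/33) = 3.4746°
wrap1 = π − 2β = 173.0508°
wrap2 = π + 2β = 186.9492°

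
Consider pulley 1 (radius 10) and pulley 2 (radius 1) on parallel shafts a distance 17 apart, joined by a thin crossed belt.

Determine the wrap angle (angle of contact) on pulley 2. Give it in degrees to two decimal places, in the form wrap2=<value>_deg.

crossed belt: β = asin((r1+r2)/C) = asin(11/17) = 40.3202°
wrap1 = wrap2 = π + 2β = 260.6404°

wrap2=260.64_deg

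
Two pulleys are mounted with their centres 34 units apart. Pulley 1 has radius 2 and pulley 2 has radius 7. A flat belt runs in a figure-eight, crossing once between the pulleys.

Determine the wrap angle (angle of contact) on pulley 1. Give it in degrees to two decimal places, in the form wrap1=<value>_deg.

wrap1=210.70_deg

crossed belt: β = asin((r1+r2)/C) = asin(9/34) = 15.3495°
wrap1 = wrap2 = π + 2β = 210.6990°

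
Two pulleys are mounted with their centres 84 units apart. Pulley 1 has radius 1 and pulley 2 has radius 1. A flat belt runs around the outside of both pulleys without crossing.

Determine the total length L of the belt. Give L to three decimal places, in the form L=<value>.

open belt: β = asin((r2−r1)/C) = asin(0/84) = 0.0000°
wrap1 = π − 2β = 180.0000°
wrap2 = π + 2β = 180.0000°
tangent length = C·cosβ = 84.0000
L = r1·wrap1 + r2·wrap2 + 2·C·cosβ = 1·3.1416 + 1·3.1416 + 2·84.0000 = 174.2832

L=174.283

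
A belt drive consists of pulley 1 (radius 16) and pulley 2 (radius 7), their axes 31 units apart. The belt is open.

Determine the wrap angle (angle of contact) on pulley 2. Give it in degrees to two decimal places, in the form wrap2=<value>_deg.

open belt: β = asin((r2−r1)/C) = asin(-9/31) = -16.8773°
wrap1 = π − 2β = 213.7545°
wrap2 = π + 2β = 146.2455°

wrap2=146.25_deg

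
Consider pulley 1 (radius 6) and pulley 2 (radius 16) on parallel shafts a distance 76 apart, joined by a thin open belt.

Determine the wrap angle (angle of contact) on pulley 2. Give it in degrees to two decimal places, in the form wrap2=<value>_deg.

open belt: β = asin((r2−r1)/C) = asin(10/76) = 7.5608°
wrap1 = π − 2β = 164.8783°
wrap2 = π + 2β = 195.1217°

wrap2=195.12_deg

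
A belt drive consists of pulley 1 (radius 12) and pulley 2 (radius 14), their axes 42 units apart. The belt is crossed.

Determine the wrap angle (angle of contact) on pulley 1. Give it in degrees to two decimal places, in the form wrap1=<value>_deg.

wrap1=256.49_deg

crossed belt: β = asin((r1+r2)/C) = asin(26/42) = 38.2466°
wrap1 = wrap2 = π + 2β = 256.4932°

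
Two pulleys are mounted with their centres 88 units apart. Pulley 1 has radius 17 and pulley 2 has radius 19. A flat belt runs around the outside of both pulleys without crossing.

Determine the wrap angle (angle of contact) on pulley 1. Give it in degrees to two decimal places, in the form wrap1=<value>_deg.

wrap1=177.40_deg

open belt: β = asin((r2−r1)/C) = asin(2/88) = 1.3023°
wrap1 = π − 2β = 177.3954°
wrap2 = π + 2β = 182.6046°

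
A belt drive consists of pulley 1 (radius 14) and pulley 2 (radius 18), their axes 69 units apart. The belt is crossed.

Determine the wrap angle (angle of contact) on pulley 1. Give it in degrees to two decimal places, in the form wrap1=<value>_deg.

crossed belt: β = asin((r1+r2)/C) = asin(32/69) = 27.6305°
wrap1 = wrap2 = π + 2β = 235.2611°

wrap1=235.26_deg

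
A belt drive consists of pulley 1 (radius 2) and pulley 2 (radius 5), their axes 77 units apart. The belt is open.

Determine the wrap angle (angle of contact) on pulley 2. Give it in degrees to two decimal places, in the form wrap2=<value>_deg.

open belt: β = asin((r2−r1)/C) = asin(3/77) = 2.2329°
wrap1 = π − 2β = 175.5343°
wrap2 = π + 2β = 184.4657°

wrap2=184.47_deg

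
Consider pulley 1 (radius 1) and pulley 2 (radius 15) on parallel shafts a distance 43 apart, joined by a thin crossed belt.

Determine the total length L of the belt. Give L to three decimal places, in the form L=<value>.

L=142.291

crossed belt: β = asin((r1+r2)/C) = asin(16/43) = 21.8448°
wrap1 = wrap2 = π + 2β = 223.6895°
tangent length = C·cosβ = 39.9124
L = (r1+r2)·wrap + 2·C·cosβ = 16·3.9041 + 2·39.9124 = 142.2907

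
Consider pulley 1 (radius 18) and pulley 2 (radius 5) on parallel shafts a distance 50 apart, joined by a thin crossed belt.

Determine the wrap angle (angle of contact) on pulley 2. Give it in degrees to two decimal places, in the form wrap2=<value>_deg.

crossed belt: β = asin((r1+r2)/C) = asin(23/50) = 27.3871°
wrap1 = wrap2 = π + 2β = 234.7742°

wrap2=234.77_deg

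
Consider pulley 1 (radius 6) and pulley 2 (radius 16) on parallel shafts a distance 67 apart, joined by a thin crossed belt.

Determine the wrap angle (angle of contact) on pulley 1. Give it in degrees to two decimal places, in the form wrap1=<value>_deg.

wrap1=218.34_deg

crossed belt: β = asin((r1+r2)/C) = asin(22/67) = 19.1692°
wrap1 = wrap2 = π + 2β = 218.3383°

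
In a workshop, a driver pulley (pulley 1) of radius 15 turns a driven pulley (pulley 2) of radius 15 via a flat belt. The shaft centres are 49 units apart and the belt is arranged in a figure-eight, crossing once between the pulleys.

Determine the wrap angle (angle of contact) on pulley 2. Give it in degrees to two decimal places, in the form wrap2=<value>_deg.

crossed belt: β = asin((r1+r2)/C) = asin(30/49) = 37.7520°
wrap1 = wrap2 = π + 2β = 255.5040°

wrap2=255.50_deg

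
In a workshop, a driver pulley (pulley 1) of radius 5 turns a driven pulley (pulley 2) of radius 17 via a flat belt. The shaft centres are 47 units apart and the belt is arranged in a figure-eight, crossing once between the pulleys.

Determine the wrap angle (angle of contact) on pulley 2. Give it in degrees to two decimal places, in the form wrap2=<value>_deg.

wrap2=235.82_deg

crossed belt: β = asin((r1+r2)/C) = asin(22/47) = 27.9101°
wrap1 = wrap2 = π + 2β = 235.8201°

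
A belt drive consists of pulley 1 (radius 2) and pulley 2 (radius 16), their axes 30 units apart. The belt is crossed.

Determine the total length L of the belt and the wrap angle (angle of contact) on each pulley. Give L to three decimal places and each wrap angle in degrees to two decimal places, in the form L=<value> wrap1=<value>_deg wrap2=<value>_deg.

crossed belt: β = asin((r1+r2)/C) = asin(18/30) = 36.8699°
wrap1 = wrap2 = π + 2β = 253.7398°
tangent length = C·cosβ = 24.0000
L = (r1+r2)·wrap + 2·C·cosβ = 18·4.4286 + 2·24.0000 = 127.7147

L=127.715 wrap1=253.74_deg wrap2=253.74_deg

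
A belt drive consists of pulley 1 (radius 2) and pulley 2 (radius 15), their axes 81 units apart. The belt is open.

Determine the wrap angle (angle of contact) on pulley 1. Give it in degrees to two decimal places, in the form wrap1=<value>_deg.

wrap1=161.53_deg

open belt: β = asin((r2−r1)/C) = asin(13/81) = 9.2356°
wrap1 = π − 2β = 161.5289°
wrap2 = π + 2β = 198.4711°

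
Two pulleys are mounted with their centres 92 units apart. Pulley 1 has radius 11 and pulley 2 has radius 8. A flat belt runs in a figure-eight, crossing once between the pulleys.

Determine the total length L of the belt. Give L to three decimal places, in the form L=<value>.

crossed belt: β = asin((r1+r2)/C) = asin(19/92) = 11.9186°
wrap1 = wrap2 = π + 2β = 203.8372°
tangent length = C·cosβ = 90.0167
L = (r1+r2)·wrap + 2·C·cosβ = 19·3.5576 + 2·90.0167 = 247.6283

L=247.628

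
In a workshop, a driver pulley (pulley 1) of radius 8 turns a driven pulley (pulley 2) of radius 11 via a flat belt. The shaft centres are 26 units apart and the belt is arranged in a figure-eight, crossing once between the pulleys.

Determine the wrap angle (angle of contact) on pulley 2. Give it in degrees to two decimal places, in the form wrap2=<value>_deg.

wrap2=273.90_deg

crossed belt: β = asin((r1+r2)/C) = asin(19/26) = 46.9509°
wrap1 = wrap2 = π + 2β = 273.9018°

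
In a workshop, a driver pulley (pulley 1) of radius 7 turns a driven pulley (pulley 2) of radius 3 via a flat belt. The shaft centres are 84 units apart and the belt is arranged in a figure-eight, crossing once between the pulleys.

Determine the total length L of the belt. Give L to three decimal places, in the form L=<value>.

L=200.608

crossed belt: β = asin((r1+r2)/C) = asin(10/84) = 6.8371°
wrap1 = wrap2 = π + 2β = 193.6743°
tangent length = C·cosβ = 83.4026
L = (r1+r2)·wrap + 2·C·cosβ = 10·3.3803 + 2·83.4026 = 200.6078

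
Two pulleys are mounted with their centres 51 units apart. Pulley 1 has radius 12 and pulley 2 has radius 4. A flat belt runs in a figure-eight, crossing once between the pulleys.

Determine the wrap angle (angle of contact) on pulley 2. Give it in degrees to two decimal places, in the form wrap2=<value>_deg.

crossed belt: β = asin((r1+r2)/C) = asin(16/51) = 18.2839°
wrap1 = wrap2 = π + 2β = 216.5678°

wrap2=216.57_deg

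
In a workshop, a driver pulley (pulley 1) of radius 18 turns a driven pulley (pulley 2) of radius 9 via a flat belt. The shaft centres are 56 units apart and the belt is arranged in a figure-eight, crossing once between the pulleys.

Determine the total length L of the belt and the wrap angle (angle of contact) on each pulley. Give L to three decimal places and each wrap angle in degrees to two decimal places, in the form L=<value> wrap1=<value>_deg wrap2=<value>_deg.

crossed belt: β = asin((r1+r2)/C) = asin(27/56) = 28.8254°
wrap1 = wrap2 = π + 2β = 237.6509°
tangent length = C·cosβ = 49.0612
L = (r1+r2)·wrap + 2·C·cosβ = 27·4.1478 + 2·49.0612 = 210.1127

L=210.113 wrap1=237.65_deg wrap2=237.65_deg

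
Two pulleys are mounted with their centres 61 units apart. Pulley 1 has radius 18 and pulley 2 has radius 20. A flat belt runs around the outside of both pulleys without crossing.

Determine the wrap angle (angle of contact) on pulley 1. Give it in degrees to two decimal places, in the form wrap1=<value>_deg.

wrap1=176.24_deg

open belt: β = asin((r2−r1)/C) = asin(2/61) = 1.8789°
wrap1 = π − 2β = 176.2422°
wrap2 = π + 2β = 183.7578°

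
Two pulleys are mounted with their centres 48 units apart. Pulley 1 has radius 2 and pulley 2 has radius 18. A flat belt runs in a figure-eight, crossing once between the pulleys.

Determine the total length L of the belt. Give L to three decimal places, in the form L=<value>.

crossed belt: β = asin((r1+r2)/C) = asin(20/48) = 24.6243°
wrap1 = wrap2 = π + 2β = 229.2486°
tangent length = C·cosβ = 43.6348
L = (r1+r2)·wrap + 2·C·cosβ = 20·4.0011 + 2·43.6348 = 167.2926

L=167.293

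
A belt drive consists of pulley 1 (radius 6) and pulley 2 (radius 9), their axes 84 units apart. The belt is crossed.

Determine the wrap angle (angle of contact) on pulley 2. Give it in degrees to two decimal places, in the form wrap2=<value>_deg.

crossed belt: β = asin((r1+r2)/C) = asin(15/84) = 10.2866°
wrap1 = wrap2 = π + 2β = 200.5731°

wrap2=200.57_deg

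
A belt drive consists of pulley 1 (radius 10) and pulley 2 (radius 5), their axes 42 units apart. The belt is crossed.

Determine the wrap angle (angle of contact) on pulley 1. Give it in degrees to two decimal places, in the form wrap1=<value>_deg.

crossed belt: β = asin((r1+r2)/C) = asin(15/42) = 20.9248°
wrap1 = wrap2 = π + 2β = 221.8497°

wrap1=221.85_deg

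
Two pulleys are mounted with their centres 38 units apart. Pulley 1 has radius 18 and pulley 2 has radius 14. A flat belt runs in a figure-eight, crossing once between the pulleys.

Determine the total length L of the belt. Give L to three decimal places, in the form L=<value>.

L=205.594

crossed belt: β = asin((r1+r2)/C) = asin(32/38) = 57.3631°
wrap1 = wrap2 = π + 2β = 294.7262°
tangent length = C·cosβ = 20.4939
L = (r1+r2)·wrap + 2·C·cosβ = 32·5.1439 + 2·20.4939 = 205.5940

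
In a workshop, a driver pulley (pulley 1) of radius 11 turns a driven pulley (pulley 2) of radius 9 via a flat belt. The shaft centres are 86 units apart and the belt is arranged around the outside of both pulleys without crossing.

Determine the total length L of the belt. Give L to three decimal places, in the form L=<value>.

L=234.878

open belt: β = asin((r2−r1)/C) = asin(-2/86) = -1.3326°
wrap1 = π − 2β = 182.6652°
wrap2 = π + 2β = 177.3348°
tangent length = C·cosβ = 85.9767
L = r1·wrap1 + r2·wrap2 + 2·C·cosβ = 11·3.1881 + 9·3.0951 + 2·85.9767 = 234.8784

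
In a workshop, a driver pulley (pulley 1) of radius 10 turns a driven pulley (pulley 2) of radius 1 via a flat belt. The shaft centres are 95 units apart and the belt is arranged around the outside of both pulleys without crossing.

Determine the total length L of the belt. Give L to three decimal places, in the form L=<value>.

L=225.411

open belt: β = asin((r2−r1)/C) = asin(-9/95) = -5.4362°
wrap1 = π − 2β = 190.8723°
wrap2 = π + 2β = 169.1277°
tangent length = C·cosβ = 94.5727
L = r1·wrap1 + r2·wrap2 + 2·C·cosβ = 10·3.3314 + 1·2.9518 + 2·94.5727 = 225.4108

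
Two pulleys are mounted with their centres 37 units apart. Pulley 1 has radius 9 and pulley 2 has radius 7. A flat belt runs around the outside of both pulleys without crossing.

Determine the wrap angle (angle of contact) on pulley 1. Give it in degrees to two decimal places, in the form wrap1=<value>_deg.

open belt: β = asin((r2−r1)/C) = asin(-2/37) = -3.0986°
wrap1 = π − 2β = 186.1972°
wrap2 = π + 2β = 173.8028°

wrap1=186.20_deg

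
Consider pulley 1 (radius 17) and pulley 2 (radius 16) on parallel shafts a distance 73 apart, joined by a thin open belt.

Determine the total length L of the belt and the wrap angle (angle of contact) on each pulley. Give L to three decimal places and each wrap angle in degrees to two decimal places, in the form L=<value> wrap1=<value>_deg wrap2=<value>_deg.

L=249.686 wrap1=181.57_deg wrap2=178.43_deg

open belt: β = asin((r2−r1)/C) = asin(-1/73) = -0.7849°
wrap1 = π − 2β = 181.5698°
wrap2 = π + 2β = 178.4302°
tangent length = C·cosβ = 72.9932
L = r1·wrap1 + r2·wrap2 + 2·C·cosβ = 17·3.1690 + 16·3.1142 + 2·72.9932 = 249.6863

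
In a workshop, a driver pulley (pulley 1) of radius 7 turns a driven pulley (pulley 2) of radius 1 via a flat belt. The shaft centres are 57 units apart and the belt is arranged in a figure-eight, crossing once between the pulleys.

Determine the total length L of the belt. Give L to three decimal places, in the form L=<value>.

L=140.257

crossed belt: β = asin((r1+r2)/C) = asin(8/57) = 8.0682°
wrap1 = wrap2 = π + 2β = 196.1363°
tangent length = C·cosβ = 56.4358
L = (r1+r2)·wrap + 2·C·cosβ = 8·3.4232 + 2·56.4358 = 140.2574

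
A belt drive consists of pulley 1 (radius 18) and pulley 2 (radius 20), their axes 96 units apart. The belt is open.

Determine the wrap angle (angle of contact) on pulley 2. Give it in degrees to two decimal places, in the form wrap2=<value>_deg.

wrap2=182.39_deg

open belt: β = asin((r2−r1)/C) = asin(2/96) = 1.1937°
wrap1 = π − 2β = 177.6125°
wrap2 = π + 2β = 182.3875°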